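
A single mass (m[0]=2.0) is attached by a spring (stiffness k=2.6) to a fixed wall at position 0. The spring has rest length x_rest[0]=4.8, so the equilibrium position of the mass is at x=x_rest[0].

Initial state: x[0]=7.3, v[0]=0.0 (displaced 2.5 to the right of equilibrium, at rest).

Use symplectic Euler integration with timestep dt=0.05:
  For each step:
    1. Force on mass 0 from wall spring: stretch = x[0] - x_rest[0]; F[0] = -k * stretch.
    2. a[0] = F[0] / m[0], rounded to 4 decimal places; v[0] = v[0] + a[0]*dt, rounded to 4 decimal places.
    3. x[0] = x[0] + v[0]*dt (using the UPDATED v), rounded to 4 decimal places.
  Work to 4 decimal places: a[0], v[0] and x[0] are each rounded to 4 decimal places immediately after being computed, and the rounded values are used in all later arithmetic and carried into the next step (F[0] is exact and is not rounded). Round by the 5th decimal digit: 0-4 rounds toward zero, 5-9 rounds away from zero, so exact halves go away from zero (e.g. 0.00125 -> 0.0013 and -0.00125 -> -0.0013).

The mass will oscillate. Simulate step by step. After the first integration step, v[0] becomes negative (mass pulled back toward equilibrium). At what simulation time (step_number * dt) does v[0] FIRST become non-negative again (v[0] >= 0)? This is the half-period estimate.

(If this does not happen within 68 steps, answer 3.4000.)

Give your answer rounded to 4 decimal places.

Answer: 2.8000

Derivation:
Step 0: x=[7.3000] v=[0.0000]
Step 1: x=[7.2919] v=[-0.1625]
Step 2: x=[7.2757] v=[-0.3245]
Step 3: x=[7.2514] v=[-0.4854]
Step 4: x=[7.2192] v=[-0.6447]
Step 5: x=[7.1791] v=[-0.8020]
Step 6: x=[7.1313] v=[-0.9566]
Step 7: x=[7.0759] v=[-1.1081]
Step 8: x=[7.0131] v=[-1.2560]
Step 9: x=[6.9431] v=[-1.3999]
Step 10: x=[6.8661] v=[-1.5392]
Step 11: x=[6.7824] v=[-1.6735]
Step 12: x=[6.6923] v=[-1.8024]
Step 13: x=[6.5960] v=[-1.9254]
Step 14: x=[6.4939] v=[-2.0421]
Step 15: x=[6.3863] v=[-2.1522]
Step 16: x=[6.2735] v=[-2.2553]
Step 17: x=[6.1559] v=[-2.3511]
Step 18: x=[6.0339] v=[-2.4392]
Step 19: x=[5.9079] v=[-2.5194]
Step 20: x=[5.7783] v=[-2.5914]
Step 21: x=[5.6456] v=[-2.6550]
Step 22: x=[5.5101] v=[-2.7100]
Step 23: x=[5.3723] v=[-2.7562]
Step 24: x=[5.2326] v=[-2.7934]
Step 25: x=[5.0915] v=[-2.8215]
Step 26: x=[4.9495] v=[-2.8405]
Step 27: x=[4.8070] v=[-2.8502]
Step 28: x=[4.6645] v=[-2.8507]
Step 29: x=[4.5224] v=[-2.8419]
Step 30: x=[4.3812] v=[-2.8239]
Step 31: x=[4.2414] v=[-2.7967]
Step 32: x=[4.1034] v=[-2.7604]
Step 33: x=[3.9676] v=[-2.7151]
Step 34: x=[3.8346] v=[-2.6610]
Step 35: x=[3.7047] v=[-2.5983]
Step 36: x=[3.5783] v=[-2.5271]
Step 37: x=[3.4559] v=[-2.4477]
Step 38: x=[3.3379] v=[-2.3603]
Step 39: x=[3.2246] v=[-2.2653]
Step 40: x=[3.1165] v=[-2.1629]
Step 41: x=[3.0138] v=[-2.0535]
Step 42: x=[2.9169] v=[-1.9374]
Step 43: x=[2.8262] v=[-1.8150]
Step 44: x=[2.7419] v=[-1.6867]
Step 45: x=[2.6643] v=[-1.5529]
Step 46: x=[2.5936] v=[-1.4141]
Step 47: x=[2.5301] v=[-1.2707]
Step 48: x=[2.4739] v=[-1.1232]
Step 49: x=[2.4253] v=[-0.9720]
Step 50: x=[2.3844] v=[-0.8176]
Step 51: x=[2.3514] v=[-0.6606]
Step 52: x=[2.3263] v=[-0.5014]
Step 53: x=[2.3093] v=[-0.3406]
Step 54: x=[2.3004] v=[-0.1787]
Step 55: x=[2.2996] v=[-0.0162]
Step 56: x=[2.3069] v=[0.1463]
First v>=0 after going negative at step 56, time=2.8000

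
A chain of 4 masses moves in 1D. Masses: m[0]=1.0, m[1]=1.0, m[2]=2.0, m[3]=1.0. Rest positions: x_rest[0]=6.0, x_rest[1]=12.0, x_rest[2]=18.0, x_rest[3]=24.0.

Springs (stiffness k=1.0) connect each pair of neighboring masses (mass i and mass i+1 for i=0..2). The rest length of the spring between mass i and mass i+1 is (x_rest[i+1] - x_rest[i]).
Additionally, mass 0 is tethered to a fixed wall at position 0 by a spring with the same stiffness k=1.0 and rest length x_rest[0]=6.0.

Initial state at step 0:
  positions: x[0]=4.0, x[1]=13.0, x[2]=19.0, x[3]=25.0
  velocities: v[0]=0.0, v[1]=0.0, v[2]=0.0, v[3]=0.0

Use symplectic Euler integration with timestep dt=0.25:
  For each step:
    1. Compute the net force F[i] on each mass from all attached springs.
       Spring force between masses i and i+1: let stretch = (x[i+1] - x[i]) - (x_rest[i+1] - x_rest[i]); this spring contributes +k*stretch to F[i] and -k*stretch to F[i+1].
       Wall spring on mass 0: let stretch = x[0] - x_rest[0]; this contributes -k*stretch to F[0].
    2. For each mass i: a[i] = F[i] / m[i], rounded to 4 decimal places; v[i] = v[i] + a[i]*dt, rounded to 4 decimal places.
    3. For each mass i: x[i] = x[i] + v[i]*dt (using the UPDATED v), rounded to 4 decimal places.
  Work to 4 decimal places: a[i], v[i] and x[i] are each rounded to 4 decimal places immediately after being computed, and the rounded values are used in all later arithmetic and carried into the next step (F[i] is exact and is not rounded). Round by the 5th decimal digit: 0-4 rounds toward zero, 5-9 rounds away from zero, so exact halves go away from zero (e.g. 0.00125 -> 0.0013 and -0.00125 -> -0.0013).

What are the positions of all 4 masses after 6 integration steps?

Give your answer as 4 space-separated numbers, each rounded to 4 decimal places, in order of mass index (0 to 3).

Answer: 7.6943 11.3983 18.7165 24.9746

Derivation:
Step 0: x=[4.0000 13.0000 19.0000 25.0000] v=[0.0000 0.0000 0.0000 0.0000]
Step 1: x=[4.3125 12.8125 19.0000 25.0000] v=[1.2500 -0.7500 0.0000 0.0000]
Step 2: x=[4.8867 12.4805 18.9941 25.0000] v=[2.2969 -1.3281 -0.0235 0.0000]
Step 3: x=[5.6301 12.0810 18.9724 24.9996] v=[2.9737 -1.5982 -0.0870 -0.0015]
Step 4: x=[6.4248 11.7090 18.9237 24.9975] v=[3.1789 -1.4881 -0.1950 -0.0083]
Step 5: x=[7.1483 11.4576 18.8393 24.9908] v=[2.8938 -1.0055 -0.3376 -0.0268]
Step 6: x=[7.6943 11.3983 18.7165 24.9746] v=[2.1841 -0.2374 -0.4914 -0.0647]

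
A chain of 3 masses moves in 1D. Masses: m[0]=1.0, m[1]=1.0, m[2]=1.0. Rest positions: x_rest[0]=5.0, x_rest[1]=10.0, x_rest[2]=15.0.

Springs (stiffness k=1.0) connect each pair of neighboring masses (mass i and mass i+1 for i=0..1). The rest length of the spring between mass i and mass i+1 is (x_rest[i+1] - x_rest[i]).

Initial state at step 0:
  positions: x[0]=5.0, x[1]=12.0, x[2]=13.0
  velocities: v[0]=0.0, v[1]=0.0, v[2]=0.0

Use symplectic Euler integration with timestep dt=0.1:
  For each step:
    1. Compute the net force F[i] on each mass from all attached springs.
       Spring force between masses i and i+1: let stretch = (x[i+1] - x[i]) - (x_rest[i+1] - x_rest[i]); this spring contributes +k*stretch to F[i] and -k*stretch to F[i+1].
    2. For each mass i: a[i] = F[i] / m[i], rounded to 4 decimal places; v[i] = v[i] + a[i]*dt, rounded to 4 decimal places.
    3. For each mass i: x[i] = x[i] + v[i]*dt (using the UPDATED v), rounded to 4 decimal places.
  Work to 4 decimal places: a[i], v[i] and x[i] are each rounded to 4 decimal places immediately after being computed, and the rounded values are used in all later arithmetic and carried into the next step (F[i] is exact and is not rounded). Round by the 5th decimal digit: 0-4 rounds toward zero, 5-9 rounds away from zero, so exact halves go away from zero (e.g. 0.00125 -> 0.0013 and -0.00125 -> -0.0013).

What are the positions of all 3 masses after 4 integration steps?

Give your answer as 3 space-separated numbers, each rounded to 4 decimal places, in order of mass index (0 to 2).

Answer: 5.1882 11.4267 13.3852

Derivation:
Step 0: x=[5.0000 12.0000 13.0000] v=[0.0000 0.0000 0.0000]
Step 1: x=[5.0200 11.9400 13.0400] v=[0.2000 -0.6000 0.4000]
Step 2: x=[5.0592 11.8218 13.1190] v=[0.3920 -1.1820 0.7900]
Step 3: x=[5.1160 11.6490 13.2350] v=[0.5683 -1.7285 1.1603]
Step 4: x=[5.1882 11.4267 13.3852] v=[0.7216 -2.2232 1.5017]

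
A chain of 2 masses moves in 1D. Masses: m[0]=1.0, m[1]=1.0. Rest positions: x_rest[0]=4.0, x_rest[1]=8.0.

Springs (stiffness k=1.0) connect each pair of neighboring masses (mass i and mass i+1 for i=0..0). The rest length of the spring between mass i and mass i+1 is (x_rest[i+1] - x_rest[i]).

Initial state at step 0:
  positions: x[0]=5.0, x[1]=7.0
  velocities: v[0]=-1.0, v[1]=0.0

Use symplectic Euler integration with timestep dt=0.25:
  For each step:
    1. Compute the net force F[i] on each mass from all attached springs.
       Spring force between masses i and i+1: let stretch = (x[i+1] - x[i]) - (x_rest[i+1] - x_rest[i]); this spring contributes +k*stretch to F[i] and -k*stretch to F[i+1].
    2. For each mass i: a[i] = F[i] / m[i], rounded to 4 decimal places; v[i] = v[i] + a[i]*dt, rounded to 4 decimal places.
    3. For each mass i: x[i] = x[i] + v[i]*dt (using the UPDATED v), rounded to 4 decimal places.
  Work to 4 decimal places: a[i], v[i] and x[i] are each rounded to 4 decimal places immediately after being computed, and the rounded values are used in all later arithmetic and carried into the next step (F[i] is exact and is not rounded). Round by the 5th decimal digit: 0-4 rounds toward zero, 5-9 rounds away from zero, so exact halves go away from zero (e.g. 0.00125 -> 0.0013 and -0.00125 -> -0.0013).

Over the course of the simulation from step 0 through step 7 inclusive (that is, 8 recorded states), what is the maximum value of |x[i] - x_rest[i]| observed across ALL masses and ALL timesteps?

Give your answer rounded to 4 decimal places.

Step 0: x=[5.0000 7.0000] v=[-1.0000 0.0000]
Step 1: x=[4.6250 7.1250] v=[-1.5000 0.5000]
Step 2: x=[4.1563 7.3438] v=[-1.8750 0.8750]
Step 3: x=[3.6368 7.6133] v=[-2.0781 1.0781]
Step 4: x=[3.1158 7.8843] v=[-2.0840 1.0840]
Step 5: x=[2.6428 8.1073] v=[-1.8919 0.8919]
Step 6: x=[2.2614 8.2388] v=[-1.5258 0.5258]
Step 7: x=[2.0035 8.2467] v=[-1.0315 0.0315]
Max displacement = 1.9965

Answer: 1.9965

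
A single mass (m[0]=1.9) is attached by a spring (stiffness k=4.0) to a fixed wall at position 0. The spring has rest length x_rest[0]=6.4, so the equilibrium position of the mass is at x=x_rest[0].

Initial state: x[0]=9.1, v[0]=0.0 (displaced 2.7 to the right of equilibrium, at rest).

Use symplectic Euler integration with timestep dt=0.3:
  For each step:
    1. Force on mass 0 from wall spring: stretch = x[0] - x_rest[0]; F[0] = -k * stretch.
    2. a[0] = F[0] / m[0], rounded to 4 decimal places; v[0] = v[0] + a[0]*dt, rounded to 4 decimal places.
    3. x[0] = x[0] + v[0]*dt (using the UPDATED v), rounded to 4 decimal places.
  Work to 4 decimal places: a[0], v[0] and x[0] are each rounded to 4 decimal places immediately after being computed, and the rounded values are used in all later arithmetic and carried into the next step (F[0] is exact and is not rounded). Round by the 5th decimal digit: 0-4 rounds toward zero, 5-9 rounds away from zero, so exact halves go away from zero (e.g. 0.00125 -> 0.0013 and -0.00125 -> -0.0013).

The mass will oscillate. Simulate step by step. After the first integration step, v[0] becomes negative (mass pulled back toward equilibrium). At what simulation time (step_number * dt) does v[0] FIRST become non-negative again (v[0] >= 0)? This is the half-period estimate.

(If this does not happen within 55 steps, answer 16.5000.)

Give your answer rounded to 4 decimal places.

Step 0: x=[9.1000] v=[0.0000]
Step 1: x=[8.5884] v=[-1.7053]
Step 2: x=[7.6622] v=[-3.0875]
Step 3: x=[6.4968] v=[-3.8847]
Step 4: x=[5.3131] v=[-3.9458]
Step 5: x=[4.3353] v=[-3.2593]
Step 6: x=[3.7487] v=[-1.9553]
Step 7: x=[3.6645] v=[-0.2808]
Step 8: x=[4.0986] v=[1.4469]
First v>=0 after going negative at step 8, time=2.4000

Answer: 2.4000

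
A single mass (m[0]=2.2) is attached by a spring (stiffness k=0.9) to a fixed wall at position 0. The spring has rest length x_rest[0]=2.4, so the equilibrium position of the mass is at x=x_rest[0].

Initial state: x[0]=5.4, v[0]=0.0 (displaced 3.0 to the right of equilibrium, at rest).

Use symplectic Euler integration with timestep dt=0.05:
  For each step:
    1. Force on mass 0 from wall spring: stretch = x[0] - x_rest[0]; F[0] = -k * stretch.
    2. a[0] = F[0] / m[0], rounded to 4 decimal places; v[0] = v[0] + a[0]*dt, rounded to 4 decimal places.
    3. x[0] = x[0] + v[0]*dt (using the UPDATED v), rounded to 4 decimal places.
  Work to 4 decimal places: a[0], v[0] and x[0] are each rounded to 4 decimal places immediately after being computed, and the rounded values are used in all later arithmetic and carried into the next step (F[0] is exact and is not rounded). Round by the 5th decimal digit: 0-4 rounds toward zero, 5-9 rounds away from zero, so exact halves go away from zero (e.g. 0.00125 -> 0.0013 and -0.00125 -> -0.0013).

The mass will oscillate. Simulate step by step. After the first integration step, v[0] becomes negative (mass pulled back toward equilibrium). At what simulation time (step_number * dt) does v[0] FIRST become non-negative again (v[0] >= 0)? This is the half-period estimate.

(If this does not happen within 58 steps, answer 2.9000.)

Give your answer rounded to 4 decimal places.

Step 0: x=[5.4000] v=[0.0000]
Step 1: x=[5.3969] v=[-0.0614]
Step 2: x=[5.3908] v=[-0.1227]
Step 3: x=[5.3816] v=[-0.1839]
Step 4: x=[5.3694] v=[-0.2449]
Step 5: x=[5.3541] v=[-0.3056]
Step 6: x=[5.3358] v=[-0.3660]
Step 7: x=[5.3145] v=[-0.4261]
Step 8: x=[5.2902] v=[-0.4857]
Step 9: x=[5.2630] v=[-0.5448]
Step 10: x=[5.2328] v=[-0.6034]
Step 11: x=[5.1997] v=[-0.6613]
Step 12: x=[5.1638] v=[-0.7186]
Step 13: x=[5.1250] v=[-0.7751]
Step 14: x=[5.0835] v=[-0.8308]
Step 15: x=[5.0392] v=[-0.8857]
Step 16: x=[4.9922] v=[-0.9397]
Step 17: x=[4.9426] v=[-0.9927]
Step 18: x=[4.8904] v=[-1.0447]
Step 19: x=[4.8356] v=[-1.0956]
Step 20: x=[4.7783] v=[-1.1454]
Step 21: x=[4.7186] v=[-1.1940]
Step 22: x=[4.6565] v=[-1.2414]
Step 23: x=[4.5921] v=[-1.2876]
Step 24: x=[4.5255] v=[-1.3324]
Step 25: x=[4.4567] v=[-1.3759]
Step 26: x=[4.3858] v=[-1.4180]
Step 27: x=[4.3129] v=[-1.4586]
Step 28: x=[4.2380] v=[-1.4977]
Step 29: x=[4.1612] v=[-1.5353]
Step 30: x=[4.0826] v=[-1.5713]
Step 31: x=[4.0023] v=[-1.6057]
Step 32: x=[3.9204] v=[-1.6385]
Step 33: x=[3.8369] v=[-1.6696]
Step 34: x=[3.7520] v=[-1.6990]
Step 35: x=[3.6657] v=[-1.7267]
Step 36: x=[3.5781] v=[-1.7526]
Step 37: x=[3.4893] v=[-1.7767]
Step 38: x=[3.3994] v=[-1.7990]
Step 39: x=[3.3084] v=[-1.8194]
Step 40: x=[3.2165] v=[-1.8380]
Step 41: x=[3.1238] v=[-1.8547]
Step 42: x=[3.0303] v=[-1.8695]
Step 43: x=[2.9362] v=[-1.8824]
Step 44: x=[2.8415] v=[-1.8934]
Step 45: x=[2.7464] v=[-1.9024]
Step 46: x=[2.6509] v=[-1.9095]
Step 47: x=[2.5552] v=[-1.9146]
Step 48: x=[2.4593] v=[-1.9178]
Step 49: x=[2.3634] v=[-1.9190]
Step 50: x=[2.2675] v=[-1.9183]
Step 51: x=[2.1717] v=[-1.9156]
Step 52: x=[2.0762] v=[-1.9109]
Step 53: x=[1.9810] v=[-1.9043]
Step 54: x=[1.8862] v=[-1.8957]
Step 55: x=[1.7919] v=[-1.8852]
Step 56: x=[1.6983] v=[-1.8728]
Step 57: x=[1.6054] v=[-1.8584]
Step 58: x=[1.5133] v=[-1.8421]
v[0] did not become non-negative within 58 steps; using fallback time=2.9000

Answer: 2.9000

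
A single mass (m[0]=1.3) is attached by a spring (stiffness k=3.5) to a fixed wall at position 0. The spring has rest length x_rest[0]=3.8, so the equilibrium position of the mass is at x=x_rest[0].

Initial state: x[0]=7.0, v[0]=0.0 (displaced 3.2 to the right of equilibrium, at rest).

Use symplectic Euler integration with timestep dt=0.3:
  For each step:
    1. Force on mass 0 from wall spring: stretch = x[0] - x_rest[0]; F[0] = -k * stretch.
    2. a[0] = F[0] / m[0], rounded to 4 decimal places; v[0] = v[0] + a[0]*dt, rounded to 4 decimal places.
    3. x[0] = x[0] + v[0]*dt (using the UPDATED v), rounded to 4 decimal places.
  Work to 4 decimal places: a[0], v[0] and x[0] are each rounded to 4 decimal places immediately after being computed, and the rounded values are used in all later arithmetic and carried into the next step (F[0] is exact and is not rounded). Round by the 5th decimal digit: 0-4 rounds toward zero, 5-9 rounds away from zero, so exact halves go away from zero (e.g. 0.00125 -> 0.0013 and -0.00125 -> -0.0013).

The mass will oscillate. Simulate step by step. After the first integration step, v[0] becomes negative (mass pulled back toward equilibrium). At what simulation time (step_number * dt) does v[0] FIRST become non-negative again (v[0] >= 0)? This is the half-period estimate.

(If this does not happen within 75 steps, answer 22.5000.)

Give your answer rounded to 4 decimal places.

Answer: 2.1000

Derivation:
Step 0: x=[7.0000] v=[0.0000]
Step 1: x=[6.2246] v=[-2.5846]
Step 2: x=[4.8617] v=[-4.5429]
Step 3: x=[3.2416] v=[-5.4004]
Step 4: x=[1.7568] v=[-4.9494]
Step 5: x=[0.7671] v=[-3.2991]
Step 6: x=[0.5123] v=[-0.8495]
Step 7: x=[1.0541] v=[1.8060]
First v>=0 after going negative at step 7, time=2.1000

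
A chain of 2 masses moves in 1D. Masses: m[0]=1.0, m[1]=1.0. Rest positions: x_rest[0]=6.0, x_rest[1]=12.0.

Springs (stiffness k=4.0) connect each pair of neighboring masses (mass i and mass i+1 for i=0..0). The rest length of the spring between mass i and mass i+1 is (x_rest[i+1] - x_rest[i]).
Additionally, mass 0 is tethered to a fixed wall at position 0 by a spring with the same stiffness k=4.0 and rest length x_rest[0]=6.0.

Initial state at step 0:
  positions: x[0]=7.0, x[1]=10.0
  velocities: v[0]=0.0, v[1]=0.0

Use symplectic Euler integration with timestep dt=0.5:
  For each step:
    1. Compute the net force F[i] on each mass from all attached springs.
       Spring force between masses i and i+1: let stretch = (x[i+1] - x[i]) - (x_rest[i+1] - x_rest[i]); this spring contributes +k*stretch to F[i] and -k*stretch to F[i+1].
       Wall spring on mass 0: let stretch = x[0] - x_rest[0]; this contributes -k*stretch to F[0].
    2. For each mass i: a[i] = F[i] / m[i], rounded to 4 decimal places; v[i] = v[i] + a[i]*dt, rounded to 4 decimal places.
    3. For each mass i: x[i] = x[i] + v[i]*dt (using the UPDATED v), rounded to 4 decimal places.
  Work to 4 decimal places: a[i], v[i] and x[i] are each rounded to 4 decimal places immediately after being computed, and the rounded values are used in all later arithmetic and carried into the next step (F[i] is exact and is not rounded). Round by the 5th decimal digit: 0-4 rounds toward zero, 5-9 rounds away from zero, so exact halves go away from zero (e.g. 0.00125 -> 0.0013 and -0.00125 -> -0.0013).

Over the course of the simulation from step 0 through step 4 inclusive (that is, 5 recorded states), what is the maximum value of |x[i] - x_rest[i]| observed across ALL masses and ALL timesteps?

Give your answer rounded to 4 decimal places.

Step 0: x=[7.0000 10.0000] v=[0.0000 0.0000]
Step 1: x=[3.0000 13.0000] v=[-8.0000 6.0000]
Step 2: x=[6.0000 12.0000] v=[6.0000 -2.0000]
Step 3: x=[9.0000 11.0000] v=[6.0000 -2.0000]
Step 4: x=[5.0000 14.0000] v=[-8.0000 6.0000]
Max displacement = 3.0000

Answer: 3.0000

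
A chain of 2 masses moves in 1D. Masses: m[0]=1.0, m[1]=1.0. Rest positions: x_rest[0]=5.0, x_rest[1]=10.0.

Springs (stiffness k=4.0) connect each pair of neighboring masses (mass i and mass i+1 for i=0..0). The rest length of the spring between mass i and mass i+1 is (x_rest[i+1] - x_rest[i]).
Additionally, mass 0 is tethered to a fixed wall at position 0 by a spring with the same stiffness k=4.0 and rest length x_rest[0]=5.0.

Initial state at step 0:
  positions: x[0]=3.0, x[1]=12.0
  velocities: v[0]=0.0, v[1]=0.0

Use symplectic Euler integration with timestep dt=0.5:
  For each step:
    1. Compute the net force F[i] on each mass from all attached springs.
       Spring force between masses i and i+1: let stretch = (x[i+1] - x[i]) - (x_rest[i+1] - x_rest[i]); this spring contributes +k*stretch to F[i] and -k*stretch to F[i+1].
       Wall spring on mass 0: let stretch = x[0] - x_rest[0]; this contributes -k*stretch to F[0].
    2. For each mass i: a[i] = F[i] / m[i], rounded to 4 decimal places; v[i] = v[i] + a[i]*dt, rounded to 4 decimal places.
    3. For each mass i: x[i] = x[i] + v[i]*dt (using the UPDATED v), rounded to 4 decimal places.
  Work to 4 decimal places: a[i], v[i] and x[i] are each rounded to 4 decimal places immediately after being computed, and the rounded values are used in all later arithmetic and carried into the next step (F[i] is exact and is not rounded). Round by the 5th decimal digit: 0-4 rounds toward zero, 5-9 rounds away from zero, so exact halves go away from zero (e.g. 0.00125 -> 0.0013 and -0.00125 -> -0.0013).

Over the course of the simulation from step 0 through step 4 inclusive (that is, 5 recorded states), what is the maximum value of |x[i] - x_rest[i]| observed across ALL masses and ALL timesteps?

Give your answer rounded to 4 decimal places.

Answer: 4.0000

Derivation:
Step 0: x=[3.0000 12.0000] v=[0.0000 0.0000]
Step 1: x=[9.0000 8.0000] v=[12.0000 -8.0000]
Step 2: x=[5.0000 10.0000] v=[-8.0000 4.0000]
Step 3: x=[1.0000 12.0000] v=[-8.0000 4.0000]
Step 4: x=[7.0000 8.0000] v=[12.0000 -8.0000]
Max displacement = 4.0000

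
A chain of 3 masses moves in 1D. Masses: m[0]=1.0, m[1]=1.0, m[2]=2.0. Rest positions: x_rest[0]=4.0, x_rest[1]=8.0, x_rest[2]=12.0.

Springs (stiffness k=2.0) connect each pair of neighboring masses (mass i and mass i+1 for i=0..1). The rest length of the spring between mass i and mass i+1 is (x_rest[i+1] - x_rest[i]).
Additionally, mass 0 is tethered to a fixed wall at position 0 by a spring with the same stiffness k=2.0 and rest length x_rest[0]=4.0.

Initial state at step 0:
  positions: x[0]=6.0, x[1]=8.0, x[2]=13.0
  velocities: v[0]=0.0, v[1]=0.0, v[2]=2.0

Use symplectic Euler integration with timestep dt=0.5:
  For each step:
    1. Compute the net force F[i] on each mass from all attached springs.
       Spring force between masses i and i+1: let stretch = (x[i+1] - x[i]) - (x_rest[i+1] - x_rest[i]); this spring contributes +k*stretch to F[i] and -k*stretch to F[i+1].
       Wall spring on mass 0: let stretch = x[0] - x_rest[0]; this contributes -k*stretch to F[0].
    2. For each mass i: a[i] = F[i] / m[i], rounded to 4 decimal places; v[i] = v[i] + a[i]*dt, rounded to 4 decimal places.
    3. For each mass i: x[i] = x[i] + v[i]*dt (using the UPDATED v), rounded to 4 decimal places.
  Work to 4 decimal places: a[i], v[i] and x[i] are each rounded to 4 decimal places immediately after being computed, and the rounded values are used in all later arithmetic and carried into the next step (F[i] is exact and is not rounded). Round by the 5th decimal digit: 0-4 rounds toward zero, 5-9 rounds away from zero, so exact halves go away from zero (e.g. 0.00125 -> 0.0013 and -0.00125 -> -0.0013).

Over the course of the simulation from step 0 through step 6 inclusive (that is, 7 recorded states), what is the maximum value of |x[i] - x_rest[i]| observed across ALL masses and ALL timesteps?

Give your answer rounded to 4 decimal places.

Answer: 3.7965

Derivation:
Step 0: x=[6.0000 8.0000 13.0000] v=[0.0000 0.0000 2.0000]
Step 1: x=[4.0000 9.5000 13.7500] v=[-4.0000 3.0000 1.5000]
Step 2: x=[2.7500 10.3750 14.4375] v=[-2.5000 1.7500 1.3750]
Step 3: x=[3.9375 9.4688 15.1094] v=[2.3750 -1.8125 1.3438]
Step 4: x=[5.9219 8.6172 15.3712] v=[3.9688 -1.7032 0.5235]
Step 5: x=[6.2930 9.7950 14.9445] v=[0.7422 2.3555 -0.8535]
Step 6: x=[5.2686 11.7965 14.2304] v=[-2.0488 4.0030 -1.4283]
Max displacement = 3.7965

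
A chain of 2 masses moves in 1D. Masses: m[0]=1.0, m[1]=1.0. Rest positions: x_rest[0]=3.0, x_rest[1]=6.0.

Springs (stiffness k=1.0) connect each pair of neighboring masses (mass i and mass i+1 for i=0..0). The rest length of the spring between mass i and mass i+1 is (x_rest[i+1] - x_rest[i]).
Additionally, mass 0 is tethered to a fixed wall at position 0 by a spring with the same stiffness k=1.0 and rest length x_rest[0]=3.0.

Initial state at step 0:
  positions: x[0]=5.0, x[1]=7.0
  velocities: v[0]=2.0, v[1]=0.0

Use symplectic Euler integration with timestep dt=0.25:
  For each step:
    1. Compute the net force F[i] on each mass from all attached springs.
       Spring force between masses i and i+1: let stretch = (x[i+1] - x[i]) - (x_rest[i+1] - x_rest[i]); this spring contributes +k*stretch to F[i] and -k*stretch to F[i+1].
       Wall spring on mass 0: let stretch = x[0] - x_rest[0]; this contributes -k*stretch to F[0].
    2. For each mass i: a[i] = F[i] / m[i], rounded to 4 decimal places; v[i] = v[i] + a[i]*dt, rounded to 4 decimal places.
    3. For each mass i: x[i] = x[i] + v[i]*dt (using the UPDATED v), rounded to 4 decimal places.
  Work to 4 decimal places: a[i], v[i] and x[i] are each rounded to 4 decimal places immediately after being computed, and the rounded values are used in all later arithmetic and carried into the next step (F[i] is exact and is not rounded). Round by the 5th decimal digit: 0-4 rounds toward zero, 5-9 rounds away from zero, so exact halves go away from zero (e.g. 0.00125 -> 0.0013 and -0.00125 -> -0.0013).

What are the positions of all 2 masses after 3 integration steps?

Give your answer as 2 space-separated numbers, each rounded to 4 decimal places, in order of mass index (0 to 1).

Answer: 5.2672 7.4187

Derivation:
Step 0: x=[5.0000 7.0000] v=[2.0000 0.0000]
Step 1: x=[5.3125 7.0625] v=[1.2500 0.2500]
Step 2: x=[5.4024 7.2031] v=[0.3594 0.5625]
Step 3: x=[5.2672 7.4187] v=[-0.5410 0.8623]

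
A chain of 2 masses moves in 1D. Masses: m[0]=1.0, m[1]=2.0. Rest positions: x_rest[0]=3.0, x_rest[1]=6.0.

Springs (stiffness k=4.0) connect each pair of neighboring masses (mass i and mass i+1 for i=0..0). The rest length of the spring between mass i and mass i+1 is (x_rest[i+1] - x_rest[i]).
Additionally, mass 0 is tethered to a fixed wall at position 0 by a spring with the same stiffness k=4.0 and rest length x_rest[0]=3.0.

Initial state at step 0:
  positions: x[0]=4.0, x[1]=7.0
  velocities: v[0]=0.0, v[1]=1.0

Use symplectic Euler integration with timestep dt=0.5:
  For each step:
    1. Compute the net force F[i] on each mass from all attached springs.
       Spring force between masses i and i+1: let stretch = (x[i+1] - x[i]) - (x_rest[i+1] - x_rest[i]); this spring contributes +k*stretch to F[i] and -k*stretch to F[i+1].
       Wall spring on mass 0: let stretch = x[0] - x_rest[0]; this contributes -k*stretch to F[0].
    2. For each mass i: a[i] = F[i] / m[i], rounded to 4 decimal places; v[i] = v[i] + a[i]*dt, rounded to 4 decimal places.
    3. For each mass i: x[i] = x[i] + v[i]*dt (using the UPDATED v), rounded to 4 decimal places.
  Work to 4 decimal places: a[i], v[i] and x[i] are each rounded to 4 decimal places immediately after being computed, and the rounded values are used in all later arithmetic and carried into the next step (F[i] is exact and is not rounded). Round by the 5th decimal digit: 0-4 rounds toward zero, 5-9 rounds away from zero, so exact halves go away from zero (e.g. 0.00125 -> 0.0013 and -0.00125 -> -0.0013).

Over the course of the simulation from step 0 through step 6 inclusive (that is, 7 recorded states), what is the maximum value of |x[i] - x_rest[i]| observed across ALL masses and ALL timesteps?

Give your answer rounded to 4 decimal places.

Step 0: x=[4.0000 7.0000] v=[0.0000 1.0000]
Step 1: x=[3.0000 7.5000] v=[-2.0000 1.0000]
Step 2: x=[3.5000 7.2500] v=[1.0000 -0.5000]
Step 3: x=[4.2500 6.6250] v=[1.5000 -1.2500]
Step 4: x=[3.1250 6.3125] v=[-2.2500 -0.6250]
Step 5: x=[2.0625 5.9063] v=[-2.1250 -0.8125]
Step 6: x=[2.7813 5.0782] v=[1.4376 -1.6563]
Max displacement = 1.5000

Answer: 1.5000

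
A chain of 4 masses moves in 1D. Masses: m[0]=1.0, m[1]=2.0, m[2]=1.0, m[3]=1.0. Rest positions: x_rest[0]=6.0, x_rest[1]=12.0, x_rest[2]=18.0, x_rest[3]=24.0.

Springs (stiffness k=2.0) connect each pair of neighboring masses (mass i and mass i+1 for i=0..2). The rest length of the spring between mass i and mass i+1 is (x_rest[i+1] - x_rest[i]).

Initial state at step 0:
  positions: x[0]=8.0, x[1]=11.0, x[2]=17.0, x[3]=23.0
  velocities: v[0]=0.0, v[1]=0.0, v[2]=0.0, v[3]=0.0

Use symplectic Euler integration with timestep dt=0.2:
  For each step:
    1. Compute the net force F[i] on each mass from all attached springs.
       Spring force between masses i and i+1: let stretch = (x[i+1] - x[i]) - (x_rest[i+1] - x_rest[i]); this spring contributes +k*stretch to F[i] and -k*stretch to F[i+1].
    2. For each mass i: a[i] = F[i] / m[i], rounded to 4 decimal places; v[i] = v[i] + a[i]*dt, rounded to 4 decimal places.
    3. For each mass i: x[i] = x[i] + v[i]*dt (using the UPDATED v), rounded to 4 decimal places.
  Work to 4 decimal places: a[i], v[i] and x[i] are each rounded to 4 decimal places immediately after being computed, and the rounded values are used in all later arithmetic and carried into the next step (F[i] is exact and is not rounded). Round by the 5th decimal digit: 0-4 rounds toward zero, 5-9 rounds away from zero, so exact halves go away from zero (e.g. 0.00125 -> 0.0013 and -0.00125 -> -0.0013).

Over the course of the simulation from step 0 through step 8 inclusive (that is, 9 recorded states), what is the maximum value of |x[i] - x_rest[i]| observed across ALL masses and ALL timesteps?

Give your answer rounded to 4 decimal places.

Answer: 2.1156

Derivation:
Step 0: x=[8.0000 11.0000 17.0000 23.0000] v=[0.0000 0.0000 0.0000 0.0000]
Step 1: x=[7.7600 11.1200 17.0000 23.0000] v=[-1.2000 0.6000 0.0000 0.0000]
Step 2: x=[7.3088 11.3408 17.0096 23.0000] v=[-2.2560 1.1040 0.0480 0.0000]
Step 3: x=[6.7002 11.6271 17.0449 23.0008] v=[-3.0432 1.4314 0.1766 0.0038]
Step 4: x=[6.0057 11.9330 17.1233 23.0051] v=[-3.4724 1.5296 0.3918 0.0214]
Step 5: x=[5.3054 12.2094 17.2570 23.0188] v=[-3.5015 1.3822 0.6684 0.0687]
Step 6: x=[4.6774 12.4116 17.4478 23.0516] v=[-3.1399 1.0109 0.9541 0.1640]
Step 7: x=[4.1882 12.5059 17.6840 23.1161] v=[-2.4462 0.4713 1.1811 0.3225]
Step 8: x=[3.8844 12.4746 17.9405 23.2260] v=[-1.5191 -0.1566 1.2827 0.5497]
Max displacement = 2.1156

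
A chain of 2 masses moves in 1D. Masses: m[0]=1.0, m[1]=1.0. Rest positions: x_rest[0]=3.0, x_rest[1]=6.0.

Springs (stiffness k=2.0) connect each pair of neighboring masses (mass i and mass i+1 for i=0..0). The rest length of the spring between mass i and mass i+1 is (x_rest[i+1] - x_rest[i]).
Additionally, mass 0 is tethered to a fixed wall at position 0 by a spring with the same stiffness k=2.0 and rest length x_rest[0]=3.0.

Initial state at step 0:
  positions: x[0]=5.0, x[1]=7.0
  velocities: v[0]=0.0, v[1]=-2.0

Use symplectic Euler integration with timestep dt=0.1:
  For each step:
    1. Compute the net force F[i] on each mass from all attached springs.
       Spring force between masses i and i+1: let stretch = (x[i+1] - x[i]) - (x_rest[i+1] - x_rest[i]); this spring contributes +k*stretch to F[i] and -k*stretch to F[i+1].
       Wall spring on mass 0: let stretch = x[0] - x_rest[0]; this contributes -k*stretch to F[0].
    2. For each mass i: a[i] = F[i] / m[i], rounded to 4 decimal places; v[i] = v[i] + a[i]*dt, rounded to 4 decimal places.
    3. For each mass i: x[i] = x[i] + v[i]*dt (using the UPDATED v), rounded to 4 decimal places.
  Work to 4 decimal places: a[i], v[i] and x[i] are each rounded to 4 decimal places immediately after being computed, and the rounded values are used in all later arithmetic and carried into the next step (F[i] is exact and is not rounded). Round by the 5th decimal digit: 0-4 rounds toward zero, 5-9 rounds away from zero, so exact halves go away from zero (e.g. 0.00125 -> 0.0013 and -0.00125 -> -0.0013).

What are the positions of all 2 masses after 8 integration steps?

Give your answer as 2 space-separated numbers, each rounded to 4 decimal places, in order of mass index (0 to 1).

Step 0: x=[5.0000 7.0000] v=[0.0000 -2.0000]
Step 1: x=[4.9400 6.8200] v=[-0.6000 -1.8000]
Step 2: x=[4.8188 6.6624] v=[-1.2120 -1.5760]
Step 3: x=[4.6381 6.5279] v=[-1.8070 -1.3447]
Step 4: x=[4.4024 6.4156] v=[-2.3567 -1.1227]
Step 5: x=[4.1190 6.3231] v=[-2.8345 -0.9253]
Step 6: x=[3.7973 6.2465] v=[-3.2175 -0.7661]
Step 7: x=[3.4486 6.1809] v=[-3.4871 -0.6559]
Step 8: x=[3.0856 6.1207] v=[-3.6304 -0.6024]

Answer: 3.0856 6.1207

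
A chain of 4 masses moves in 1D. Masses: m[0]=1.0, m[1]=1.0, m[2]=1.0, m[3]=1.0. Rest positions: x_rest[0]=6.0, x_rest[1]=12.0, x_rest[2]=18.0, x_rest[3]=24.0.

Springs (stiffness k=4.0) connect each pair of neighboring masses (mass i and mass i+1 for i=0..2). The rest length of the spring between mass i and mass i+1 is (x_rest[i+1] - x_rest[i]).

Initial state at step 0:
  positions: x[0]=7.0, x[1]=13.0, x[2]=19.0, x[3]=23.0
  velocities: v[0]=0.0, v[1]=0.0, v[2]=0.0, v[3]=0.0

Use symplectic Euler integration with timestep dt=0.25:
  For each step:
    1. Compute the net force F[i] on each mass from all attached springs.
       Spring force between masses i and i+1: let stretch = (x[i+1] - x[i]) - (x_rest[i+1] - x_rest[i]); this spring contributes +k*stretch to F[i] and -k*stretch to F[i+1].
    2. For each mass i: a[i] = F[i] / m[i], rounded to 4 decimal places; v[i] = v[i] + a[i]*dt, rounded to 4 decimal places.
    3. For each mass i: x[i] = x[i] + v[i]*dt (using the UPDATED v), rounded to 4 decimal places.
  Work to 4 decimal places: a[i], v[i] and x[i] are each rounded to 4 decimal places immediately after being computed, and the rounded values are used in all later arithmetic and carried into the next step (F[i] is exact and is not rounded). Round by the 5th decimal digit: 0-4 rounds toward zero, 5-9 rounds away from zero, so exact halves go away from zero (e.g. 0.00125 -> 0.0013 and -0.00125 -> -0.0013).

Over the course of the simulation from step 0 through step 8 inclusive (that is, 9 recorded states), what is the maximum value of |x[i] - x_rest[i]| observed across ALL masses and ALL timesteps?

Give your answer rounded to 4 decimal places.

Step 0: x=[7.0000 13.0000 19.0000 23.0000] v=[0.0000 0.0000 0.0000 0.0000]
Step 1: x=[7.0000 13.0000 18.5000 23.5000] v=[0.0000 0.0000 -2.0000 2.0000]
Step 2: x=[7.0000 12.8750 17.8750 24.2500] v=[0.0000 -0.5000 -2.5000 3.0000]
Step 3: x=[6.9688 12.5313 17.5938 24.9063] v=[-0.1250 -1.3750 -1.1250 2.6250]
Step 4: x=[6.8282 12.0626 17.8751 25.2344] v=[-0.5625 -1.8750 1.1250 1.3125]
Step 5: x=[6.4962 11.7384 18.5431 25.2227] v=[-1.3281 -1.2969 2.6718 -0.0468]
Step 6: x=[5.9747 11.8048 19.1798 25.0411] v=[-2.0859 0.2656 2.5467 -0.7264]
Step 7: x=[5.4108 12.2574 19.4381 24.8942] v=[-2.2558 1.8105 1.0330 -0.5877]
Step 8: x=[5.0585 12.7936 19.2652 24.8833] v=[-1.4092 2.1446 -0.6916 -0.0438]
Max displacement = 1.4381

Answer: 1.4381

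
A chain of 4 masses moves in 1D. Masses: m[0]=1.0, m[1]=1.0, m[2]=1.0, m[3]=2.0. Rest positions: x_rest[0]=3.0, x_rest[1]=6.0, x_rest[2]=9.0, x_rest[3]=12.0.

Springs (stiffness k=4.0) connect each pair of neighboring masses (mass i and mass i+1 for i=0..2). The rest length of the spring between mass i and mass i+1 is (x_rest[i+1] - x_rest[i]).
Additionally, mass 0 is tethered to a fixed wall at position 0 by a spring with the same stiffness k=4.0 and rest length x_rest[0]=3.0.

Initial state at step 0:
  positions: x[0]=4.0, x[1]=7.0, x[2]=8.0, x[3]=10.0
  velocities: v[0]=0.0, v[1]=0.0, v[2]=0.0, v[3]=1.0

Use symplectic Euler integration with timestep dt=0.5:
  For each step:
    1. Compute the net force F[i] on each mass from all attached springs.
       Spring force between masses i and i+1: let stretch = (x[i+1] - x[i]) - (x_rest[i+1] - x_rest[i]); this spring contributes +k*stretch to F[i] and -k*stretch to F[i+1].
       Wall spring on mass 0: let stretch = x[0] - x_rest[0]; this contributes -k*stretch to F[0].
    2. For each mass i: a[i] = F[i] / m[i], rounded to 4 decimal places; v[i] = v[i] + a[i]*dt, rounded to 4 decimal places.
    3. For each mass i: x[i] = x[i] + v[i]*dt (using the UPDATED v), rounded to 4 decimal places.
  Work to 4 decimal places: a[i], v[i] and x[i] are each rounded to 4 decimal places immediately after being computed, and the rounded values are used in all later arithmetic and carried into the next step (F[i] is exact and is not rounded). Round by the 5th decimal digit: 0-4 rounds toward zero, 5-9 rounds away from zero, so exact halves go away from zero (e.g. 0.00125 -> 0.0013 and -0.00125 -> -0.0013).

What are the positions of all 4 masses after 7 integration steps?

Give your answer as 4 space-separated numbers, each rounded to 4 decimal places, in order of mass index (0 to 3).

Step 0: x=[4.0000 7.0000 8.0000 10.0000] v=[0.0000 0.0000 0.0000 1.0000]
Step 1: x=[3.0000 5.0000 9.0000 11.0000] v=[-2.0000 -4.0000 2.0000 2.0000]
Step 2: x=[1.0000 5.0000 8.0000 12.5000] v=[-4.0000 0.0000 -2.0000 3.0000]
Step 3: x=[2.0000 4.0000 8.5000 13.2500] v=[2.0000 -2.0000 1.0000 1.5000]
Step 4: x=[3.0000 5.5000 9.2500 13.1250] v=[2.0000 3.0000 1.5000 -0.2500]
Step 5: x=[3.5000 8.2500 10.1250 12.5625] v=[1.0000 5.5000 1.7500 -1.1250]
Step 6: x=[5.2500 8.1250 11.5625 12.2813] v=[3.5000 -0.2500 2.8750 -0.5625]
Step 7: x=[4.6250 8.5625 10.2813 13.1407] v=[-1.2500 0.8750 -2.5624 1.7187]

Answer: 4.6250 8.5625 10.2813 13.1407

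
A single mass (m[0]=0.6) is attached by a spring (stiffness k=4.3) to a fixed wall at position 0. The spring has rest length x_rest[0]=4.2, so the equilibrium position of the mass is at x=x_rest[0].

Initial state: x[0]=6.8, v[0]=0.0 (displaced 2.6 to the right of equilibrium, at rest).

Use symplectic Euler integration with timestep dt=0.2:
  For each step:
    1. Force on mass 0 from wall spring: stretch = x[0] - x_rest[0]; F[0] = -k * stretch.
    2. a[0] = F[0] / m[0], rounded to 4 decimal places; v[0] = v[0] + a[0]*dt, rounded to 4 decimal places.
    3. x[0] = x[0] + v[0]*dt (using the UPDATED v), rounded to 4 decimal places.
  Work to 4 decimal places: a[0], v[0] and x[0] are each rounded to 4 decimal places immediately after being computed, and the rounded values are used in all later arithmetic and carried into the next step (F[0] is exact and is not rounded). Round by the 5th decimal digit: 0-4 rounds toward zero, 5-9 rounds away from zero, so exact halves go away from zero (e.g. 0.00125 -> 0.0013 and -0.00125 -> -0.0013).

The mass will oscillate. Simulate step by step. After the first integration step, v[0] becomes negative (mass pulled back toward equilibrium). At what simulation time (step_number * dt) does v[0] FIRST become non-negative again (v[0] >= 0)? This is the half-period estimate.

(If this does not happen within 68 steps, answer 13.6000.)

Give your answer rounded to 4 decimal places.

Answer: 1.2000

Derivation:
Step 0: x=[6.8000] v=[0.0000]
Step 1: x=[6.0547] v=[-3.7267]
Step 2: x=[4.7777] v=[-6.3851]
Step 3: x=[3.3351] v=[-7.2131]
Step 4: x=[2.1404] v=[-5.9734]
Step 5: x=[1.5361] v=[-3.0213]
Step 6: x=[1.6955] v=[0.7970]
First v>=0 after going negative at step 6, time=1.2000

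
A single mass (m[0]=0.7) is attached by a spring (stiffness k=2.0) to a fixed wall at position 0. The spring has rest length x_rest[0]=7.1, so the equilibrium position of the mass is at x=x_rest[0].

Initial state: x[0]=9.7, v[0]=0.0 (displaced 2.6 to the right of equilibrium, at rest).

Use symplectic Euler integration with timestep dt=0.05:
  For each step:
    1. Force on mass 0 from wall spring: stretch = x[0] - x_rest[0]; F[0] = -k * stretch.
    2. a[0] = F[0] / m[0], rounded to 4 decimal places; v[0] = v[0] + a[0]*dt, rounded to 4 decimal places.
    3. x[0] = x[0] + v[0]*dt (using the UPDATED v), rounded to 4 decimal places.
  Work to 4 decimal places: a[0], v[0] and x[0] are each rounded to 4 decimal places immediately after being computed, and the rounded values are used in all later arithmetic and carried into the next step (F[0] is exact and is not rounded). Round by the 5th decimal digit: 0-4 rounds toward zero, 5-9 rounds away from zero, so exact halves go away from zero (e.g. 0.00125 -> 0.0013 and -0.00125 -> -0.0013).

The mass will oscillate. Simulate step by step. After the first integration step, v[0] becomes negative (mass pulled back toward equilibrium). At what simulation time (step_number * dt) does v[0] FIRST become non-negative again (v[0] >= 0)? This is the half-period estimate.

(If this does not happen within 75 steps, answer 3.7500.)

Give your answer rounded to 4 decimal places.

Answer: 1.9000

Derivation:
Step 0: x=[9.7000] v=[0.0000]
Step 1: x=[9.6814] v=[-0.3714]
Step 2: x=[9.6444] v=[-0.7402]
Step 3: x=[9.5892] v=[-1.1037]
Step 4: x=[9.5162] v=[-1.4593]
Step 5: x=[9.4260] v=[-1.8045]
Step 6: x=[9.3192] v=[-2.1368]
Step 7: x=[9.1965] v=[-2.4538]
Step 8: x=[9.0588] v=[-2.7533]
Step 9: x=[8.9071] v=[-3.0331]
Step 10: x=[8.7425] v=[-3.2913]
Step 11: x=[8.5662] v=[-3.5259]
Step 12: x=[8.3794] v=[-3.7354]
Step 13: x=[8.1835] v=[-3.9182]
Step 14: x=[7.9799] v=[-4.0730]
Step 15: x=[7.7700] v=[-4.1987]
Step 16: x=[7.5553] v=[-4.2944]
Step 17: x=[7.3373] v=[-4.3594]
Step 18: x=[7.1176] v=[-4.3933]
Step 19: x=[6.8978] v=[-4.3958]
Step 20: x=[6.6795] v=[-4.3669]
Step 21: x=[6.4642] v=[-4.3068]
Step 22: x=[6.2534] v=[-4.2160]
Step 23: x=[6.0486] v=[-4.0951]
Step 24: x=[5.8514] v=[-3.9449]
Step 25: x=[5.6631] v=[-3.7665]
Step 26: x=[5.4850] v=[-3.5612]
Step 27: x=[5.3185] v=[-3.3305]
Step 28: x=[5.1647] v=[-3.0760]
Step 29: x=[5.0247] v=[-2.7995]
Step 30: x=[4.8996] v=[-2.5030]
Step 31: x=[4.7902] v=[-2.1887]
Step 32: x=[4.6973] v=[-1.8587]
Step 33: x=[4.6215] v=[-1.5155]
Step 34: x=[4.5634] v=[-1.1614]
Step 35: x=[4.5235] v=[-0.7990]
Step 36: x=[4.5020] v=[-0.4309]
Step 37: x=[4.4990] v=[-0.0598]
Step 38: x=[4.5146] v=[0.3118]
First v>=0 after going negative at step 38, time=1.9000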